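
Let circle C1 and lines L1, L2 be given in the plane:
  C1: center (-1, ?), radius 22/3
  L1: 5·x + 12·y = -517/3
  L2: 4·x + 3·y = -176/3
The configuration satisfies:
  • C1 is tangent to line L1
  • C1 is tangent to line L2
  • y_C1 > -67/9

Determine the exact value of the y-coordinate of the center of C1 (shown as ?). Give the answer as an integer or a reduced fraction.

-6

1. [C1‖L1]  y_C1² + (251/9)y_C1 + 394/3 = 0  ⇒  y_C1 = -197/9 or -6
2. [C1‖L2]  y_C1² + (328/9)y_C1 + 548/3 = 0  ⇒  y_C1 = -274/9 or -6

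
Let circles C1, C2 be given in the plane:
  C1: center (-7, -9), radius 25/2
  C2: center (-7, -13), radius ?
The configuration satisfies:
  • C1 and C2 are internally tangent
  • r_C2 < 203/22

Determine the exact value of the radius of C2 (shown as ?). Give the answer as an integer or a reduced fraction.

1. [int C1,C2]  r_C2² − 25r_C2 + 561/4 = 0  ⇒  r_C2 = 17/2 or 33/2
2. given r_C2 < 203/22: keep 17/2

17/2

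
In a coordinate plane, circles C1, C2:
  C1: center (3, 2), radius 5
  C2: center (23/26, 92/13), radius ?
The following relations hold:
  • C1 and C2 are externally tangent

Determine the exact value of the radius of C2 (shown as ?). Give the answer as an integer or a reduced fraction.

1. [ext C1·C2]  r_C2² + 10r_C2 − 21/4 = 0  ⇒  r_C2 = 1/2 (r>0 drops 1)

1/2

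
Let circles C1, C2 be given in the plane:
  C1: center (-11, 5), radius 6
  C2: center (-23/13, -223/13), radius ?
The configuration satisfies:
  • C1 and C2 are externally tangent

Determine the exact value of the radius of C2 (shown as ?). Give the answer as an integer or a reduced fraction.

18

1. [ext C1·C2]  r_C2² + 12r_C2 − 540 = 0  ⇒  r_C2 = 18 (r>0 drops 1)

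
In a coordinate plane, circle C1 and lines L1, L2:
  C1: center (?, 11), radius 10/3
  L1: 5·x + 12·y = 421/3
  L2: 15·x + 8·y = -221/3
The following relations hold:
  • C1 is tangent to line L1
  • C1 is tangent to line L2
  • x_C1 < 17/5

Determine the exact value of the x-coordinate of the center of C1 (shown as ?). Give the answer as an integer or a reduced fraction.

1. [C1‖L1]  x_C1² − (10/3)x_C1 − 217/3 = 0  ⇒  x_C1 = -7 or 31/3
2. [C1‖L2]  x_C1² + (194/9)x_C1 + 917/9 = 0  ⇒  x_C1 = -131/9 or -7

-7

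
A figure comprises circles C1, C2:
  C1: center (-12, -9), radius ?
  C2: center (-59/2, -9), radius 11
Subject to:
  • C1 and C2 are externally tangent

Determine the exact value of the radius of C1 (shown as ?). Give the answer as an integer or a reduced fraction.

13/2

1. [ext C1·C2]  r_C1² + 22r_C1 − 741/4 = 0  ⇒  r_C1 = 13/2 (r>0 drops 1)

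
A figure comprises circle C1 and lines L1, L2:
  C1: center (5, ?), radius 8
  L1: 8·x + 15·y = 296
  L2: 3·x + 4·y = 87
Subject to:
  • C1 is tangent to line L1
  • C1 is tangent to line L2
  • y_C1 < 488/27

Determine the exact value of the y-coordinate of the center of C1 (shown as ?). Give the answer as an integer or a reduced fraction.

8

1. [C1‖L1]  y_C1² − (512/15)y_C1 + 3136/15 = 0  ⇒  y_C1 = 8 or 392/15
2. [C1‖L2]  y_C1² − 36y_C1 + 224 = 0  ⇒  y_C1 = 8 or 28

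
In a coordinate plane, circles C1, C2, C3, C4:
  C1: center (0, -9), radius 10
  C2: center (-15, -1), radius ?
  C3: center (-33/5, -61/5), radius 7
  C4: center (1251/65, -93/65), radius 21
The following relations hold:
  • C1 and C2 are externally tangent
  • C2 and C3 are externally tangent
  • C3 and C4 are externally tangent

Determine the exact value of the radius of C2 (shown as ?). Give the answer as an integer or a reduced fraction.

1. [ext C1·C2]  r_C2² + 20r_C2 − 189 = 0  ⇒  r_C2 = 7 (r>0 drops 1)
2. [ext C2·C3]  r_C2² + 14r_C2 − 147 = 0  ⇒  r_C2 = 7 (r>0 drops 1)

7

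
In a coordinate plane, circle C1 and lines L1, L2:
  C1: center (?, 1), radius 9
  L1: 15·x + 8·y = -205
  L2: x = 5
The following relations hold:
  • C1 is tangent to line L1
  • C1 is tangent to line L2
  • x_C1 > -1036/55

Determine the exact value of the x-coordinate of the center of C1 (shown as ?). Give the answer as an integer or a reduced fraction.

-4

1. [C1‖L1]  x_C1² + (142/5)x_C1 + 488/5 = 0  ⇒  x_C1 = -122/5 or -4
2. [C1‖L2]  x_C1² − 10x_C1 − 56 = 0  ⇒  x_C1 = -4 or 14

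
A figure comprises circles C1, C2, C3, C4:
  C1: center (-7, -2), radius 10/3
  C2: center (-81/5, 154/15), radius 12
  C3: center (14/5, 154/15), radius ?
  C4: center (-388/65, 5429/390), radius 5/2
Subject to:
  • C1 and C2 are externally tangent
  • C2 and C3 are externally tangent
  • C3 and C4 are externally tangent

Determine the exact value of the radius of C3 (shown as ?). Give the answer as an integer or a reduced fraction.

7

1. [ext C2·C3]  r_C3² + 24r_C3 − 217 = 0  ⇒  r_C3 = 7 (r>0 drops 1)
2. [ext C3·C4]  r_C3² + 5r_C3 − 84 = 0  ⇒  r_C3 = 7 (r>0 drops 1)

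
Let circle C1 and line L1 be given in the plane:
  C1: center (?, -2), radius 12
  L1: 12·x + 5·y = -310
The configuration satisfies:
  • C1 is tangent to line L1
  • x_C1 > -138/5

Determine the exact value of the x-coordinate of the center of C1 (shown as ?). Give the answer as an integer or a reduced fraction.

-12

1. [C1‖L1]  x_C1² + 50x_C1 + 456 = 0  ⇒  x_C1 = -38 or -12
2. given x_C1 > -138/5: keep -12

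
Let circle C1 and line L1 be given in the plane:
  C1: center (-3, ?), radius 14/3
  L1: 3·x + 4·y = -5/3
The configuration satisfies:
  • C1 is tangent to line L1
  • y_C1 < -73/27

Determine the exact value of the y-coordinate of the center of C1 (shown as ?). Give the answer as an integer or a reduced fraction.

-4

1. [C1‖L1]  y_C1² − (11/3)y_C1 − 92/3 = 0  ⇒  y_C1 = -4 or 23/3
2. given y_C1 < -73/27: keep -4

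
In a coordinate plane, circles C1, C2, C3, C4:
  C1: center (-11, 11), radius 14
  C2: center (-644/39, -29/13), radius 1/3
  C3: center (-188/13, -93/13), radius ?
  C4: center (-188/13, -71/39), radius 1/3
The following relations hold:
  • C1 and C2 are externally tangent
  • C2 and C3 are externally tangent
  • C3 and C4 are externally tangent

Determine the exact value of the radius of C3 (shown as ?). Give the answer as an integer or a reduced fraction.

1. [ext C2·C3]  r_C3² + (2/3)r_C3 − 85/3 = 0  ⇒  r_C3 = 5 (r>0 drops 1)
2. [ext C3·C4]  r_C3² + (2/3)r_C3 − 85/3 = 0  ⇒  r_C3 = 5 (r>0 drops 1)

5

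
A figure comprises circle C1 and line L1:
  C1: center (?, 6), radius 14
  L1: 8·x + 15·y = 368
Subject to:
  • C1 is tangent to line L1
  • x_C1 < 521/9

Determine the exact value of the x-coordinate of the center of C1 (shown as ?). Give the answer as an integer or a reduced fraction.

5

1. [C1‖L1]  x_C1² − (139/2)x_C1 + 645/2 = 0  ⇒  x_C1 = 5 or 129/2
2. given x_C1 < 521/9: keep 5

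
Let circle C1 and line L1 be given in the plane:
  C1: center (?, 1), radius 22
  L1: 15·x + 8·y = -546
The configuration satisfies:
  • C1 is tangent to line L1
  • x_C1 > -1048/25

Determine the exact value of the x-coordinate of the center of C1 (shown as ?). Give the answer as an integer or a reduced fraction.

1. [C1‖L1]  x_C1² + (1108/15)x_C1 + 3712/5 = 0  ⇒  x_C1 = -928/15 or -12
2. given x_C1 > -1048/25: keep -12

-12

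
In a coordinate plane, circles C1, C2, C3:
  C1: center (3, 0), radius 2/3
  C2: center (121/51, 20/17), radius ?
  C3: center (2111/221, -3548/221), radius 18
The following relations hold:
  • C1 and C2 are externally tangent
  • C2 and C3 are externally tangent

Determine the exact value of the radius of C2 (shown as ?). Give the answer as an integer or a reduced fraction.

2/3

1. [ext C1·C2]  r_C2² + (4/3)r_C2 − 4/3 = 0  ⇒  r_C2 = 2/3 (r>0 drops 1)
2. [ext C2·C3]  r_C2² + 36r_C2 − 220/9 = 0  ⇒  r_C2 = 2/3 (r>0 drops 1)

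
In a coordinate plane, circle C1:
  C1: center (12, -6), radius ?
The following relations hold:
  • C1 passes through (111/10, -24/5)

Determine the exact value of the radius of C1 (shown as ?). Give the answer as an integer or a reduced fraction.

1. [C1∋P]  r_C1² − 9/4 = 0  ⇒  r_C1 = 3/2 (r>0 drops 1)

3/2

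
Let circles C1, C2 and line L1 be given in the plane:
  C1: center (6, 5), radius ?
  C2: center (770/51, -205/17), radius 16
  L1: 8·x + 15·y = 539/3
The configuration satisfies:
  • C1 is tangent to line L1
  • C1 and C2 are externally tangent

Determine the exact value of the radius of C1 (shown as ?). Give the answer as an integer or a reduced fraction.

1. [C1‖L1]  r_C1² − 100/9 = 0  ⇒  r_C1 = 10/3 (r>0 drops 1)
2. [ext C1·C2]  r_C1² + 32r_C1 − 1060/9 = 0  ⇒  r_C1 = 10/3 (r>0 drops 1)

10/3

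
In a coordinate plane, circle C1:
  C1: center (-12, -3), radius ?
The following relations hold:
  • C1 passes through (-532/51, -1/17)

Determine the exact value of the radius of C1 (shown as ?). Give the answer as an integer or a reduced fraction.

10/3

1. [C1∋P]  r_C1² − 100/9 = 0  ⇒  r_C1 = 10/3 (r>0 drops 1)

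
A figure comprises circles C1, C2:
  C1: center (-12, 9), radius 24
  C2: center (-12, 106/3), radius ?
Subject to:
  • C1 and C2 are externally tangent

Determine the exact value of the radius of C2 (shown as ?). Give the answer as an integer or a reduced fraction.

1. [ext C1·C2]  r_C2² + 48r_C2 − 1057/9 = 0  ⇒  r_C2 = 7/3 (r>0 drops 1)

7/3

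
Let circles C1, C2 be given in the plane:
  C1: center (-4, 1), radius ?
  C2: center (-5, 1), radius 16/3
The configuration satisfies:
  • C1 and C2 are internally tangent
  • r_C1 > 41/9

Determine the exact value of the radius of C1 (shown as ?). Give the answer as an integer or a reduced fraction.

1. [int C1,C2]  r_C1² − (32/3)r_C1 + 247/9 = 0  ⇒  r_C1 = 13/3 or 19/3
2. given r_C1 > 41/9: keep 19/3

19/3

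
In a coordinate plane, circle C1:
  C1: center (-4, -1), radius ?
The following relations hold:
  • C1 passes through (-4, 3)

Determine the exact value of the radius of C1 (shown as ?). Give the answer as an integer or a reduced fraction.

1. [C1∋P]  r_C1² − 16 = 0  ⇒  r_C1 = 4 (r>0 drops 1)

4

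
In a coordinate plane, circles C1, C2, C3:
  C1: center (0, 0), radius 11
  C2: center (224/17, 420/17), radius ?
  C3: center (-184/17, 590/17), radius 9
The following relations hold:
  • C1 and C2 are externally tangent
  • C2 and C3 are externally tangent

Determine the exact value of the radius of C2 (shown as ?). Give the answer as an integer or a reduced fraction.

1. [ext C1·C2]  r_C2² + 22r_C2 − 663 = 0  ⇒  r_C2 = 17 (r>0 drops 1)
2. [ext C2·C3]  r_C2² + 18r_C2 − 595 = 0  ⇒  r_C2 = 17 (r>0 drops 1)

17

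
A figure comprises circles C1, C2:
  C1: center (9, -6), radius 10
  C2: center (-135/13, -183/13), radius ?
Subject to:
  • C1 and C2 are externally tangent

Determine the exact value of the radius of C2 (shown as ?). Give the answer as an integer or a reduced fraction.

11

1. [ext C1·C2]  r_C2² + 20r_C2 − 341 = 0  ⇒  r_C2 = 11 (r>0 drops 1)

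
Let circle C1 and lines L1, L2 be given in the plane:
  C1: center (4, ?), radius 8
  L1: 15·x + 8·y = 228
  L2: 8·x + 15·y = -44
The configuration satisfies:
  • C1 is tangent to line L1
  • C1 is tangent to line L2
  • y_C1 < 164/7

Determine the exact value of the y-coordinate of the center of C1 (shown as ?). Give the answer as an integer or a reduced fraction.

1. [C1‖L1]  y_C1² − 42y_C1 + 152 = 0  ⇒  y_C1 = 4 or 38
2. [C1‖L2]  y_C1² + (152/15)y_C1 − 848/15 = 0  ⇒  y_C1 = -212/15 or 4

4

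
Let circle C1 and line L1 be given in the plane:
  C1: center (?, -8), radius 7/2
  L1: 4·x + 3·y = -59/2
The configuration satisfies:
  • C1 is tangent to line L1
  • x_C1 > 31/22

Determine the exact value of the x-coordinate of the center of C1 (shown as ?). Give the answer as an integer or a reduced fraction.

1. [C1‖L1]  x_C1² + (11/4)x_C1 − 69/4 = 0  ⇒  x_C1 = -23/4 or 3
2. given x_C1 > 31/22: keep 3

3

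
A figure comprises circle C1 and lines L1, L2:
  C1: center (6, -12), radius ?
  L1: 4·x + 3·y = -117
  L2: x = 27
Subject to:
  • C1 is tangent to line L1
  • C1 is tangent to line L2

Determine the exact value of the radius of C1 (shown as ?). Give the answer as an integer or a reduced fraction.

1. [C1‖L1]  r_C1² − 441 = 0  ⇒  r_C1 = 21 (r>0 drops 1)
2. [C1‖L2]  r_C1² − 441 = 0  ⇒  r_C1 = 21 (r>0 drops 1)

21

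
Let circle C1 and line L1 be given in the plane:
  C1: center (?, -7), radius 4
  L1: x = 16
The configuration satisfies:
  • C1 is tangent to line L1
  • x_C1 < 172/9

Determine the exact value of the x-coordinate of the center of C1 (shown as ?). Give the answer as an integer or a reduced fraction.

12

1. [C1‖L1]  x_C1² − 32x_C1 + 240 = 0  ⇒  x_C1 = 12 or 20
2. given x_C1 < 172/9: keep 12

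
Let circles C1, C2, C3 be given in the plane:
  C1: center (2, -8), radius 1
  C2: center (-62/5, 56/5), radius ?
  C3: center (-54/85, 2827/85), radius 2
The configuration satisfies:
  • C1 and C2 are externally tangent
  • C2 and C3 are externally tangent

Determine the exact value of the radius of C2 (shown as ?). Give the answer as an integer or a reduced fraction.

1. [ext C1·C2]  r_C2² + 2r_C2 − 575 = 0  ⇒  r_C2 = 23 (r>0 drops 1)
2. [ext C2·C3]  r_C2² + 4r_C2 − 621 = 0  ⇒  r_C2 = 23 (r>0 drops 1)

23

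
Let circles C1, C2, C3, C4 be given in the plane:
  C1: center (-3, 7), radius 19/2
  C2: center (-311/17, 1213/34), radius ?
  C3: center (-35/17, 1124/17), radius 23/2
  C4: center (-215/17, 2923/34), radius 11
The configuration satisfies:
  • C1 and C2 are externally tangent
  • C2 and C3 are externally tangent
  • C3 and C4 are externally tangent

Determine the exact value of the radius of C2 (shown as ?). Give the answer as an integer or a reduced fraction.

23

1. [ext C1·C2]  r_C2² + 19r_C2 − 966 = 0  ⇒  r_C2 = 23 (r>0 drops 1)
2. [ext C2·C3]  r_C2² + 23r_C2 − 1058 = 0  ⇒  r_C2 = 23 (r>0 drops 1)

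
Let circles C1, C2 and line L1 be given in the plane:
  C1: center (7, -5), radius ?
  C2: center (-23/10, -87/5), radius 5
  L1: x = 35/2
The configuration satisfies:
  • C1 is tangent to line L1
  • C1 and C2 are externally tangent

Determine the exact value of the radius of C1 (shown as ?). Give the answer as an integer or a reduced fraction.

21/2

1. [C1‖L1]  r_C1² − 441/4 = 0  ⇒  r_C1 = 21/2 (r>0 drops 1)
2. [ext C1·C2]  r_C1² + 10r_C1 − 861/4 = 0  ⇒  r_C1 = 21/2 (r>0 drops 1)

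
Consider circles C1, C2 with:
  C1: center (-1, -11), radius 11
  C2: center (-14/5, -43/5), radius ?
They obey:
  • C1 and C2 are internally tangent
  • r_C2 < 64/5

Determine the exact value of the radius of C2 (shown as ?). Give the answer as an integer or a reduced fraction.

1. [int C1,C2]  r_C2² − 22r_C2 + 112 = 0  ⇒  r_C2 = 8 or 14
2. given r_C2 < 64/5: keep 8

8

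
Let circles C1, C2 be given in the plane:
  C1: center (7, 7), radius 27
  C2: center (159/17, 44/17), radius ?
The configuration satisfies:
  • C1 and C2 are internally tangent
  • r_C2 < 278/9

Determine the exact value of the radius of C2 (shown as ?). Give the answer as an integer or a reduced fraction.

1. [int C1,C2]  r_C2² − 54r_C2 + 704 = 0  ⇒  r_C2 = 22 or 32
2. given r_C2 < 278/9: keep 22

22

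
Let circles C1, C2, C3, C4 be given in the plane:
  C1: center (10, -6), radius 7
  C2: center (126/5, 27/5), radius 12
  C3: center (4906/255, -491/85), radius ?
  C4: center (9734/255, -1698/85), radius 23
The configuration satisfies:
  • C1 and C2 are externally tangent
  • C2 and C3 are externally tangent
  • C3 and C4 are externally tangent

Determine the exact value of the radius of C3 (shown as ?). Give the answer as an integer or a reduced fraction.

2/3

1. [ext C2·C3]  r_C3² + 24r_C3 − 148/9 = 0  ⇒  r_C3 = 2/3 (r>0 drops 1)
2. [ext C3·C4]  r_C3² + 46r_C3 − 280/9 = 0  ⇒  r_C3 = 2/3 (r>0 drops 1)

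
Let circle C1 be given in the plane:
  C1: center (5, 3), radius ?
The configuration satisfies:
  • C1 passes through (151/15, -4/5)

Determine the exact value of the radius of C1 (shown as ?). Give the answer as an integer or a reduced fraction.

1. [C1∋P]  r_C1² − 361/9 = 0  ⇒  r_C1 = 19/3 (r>0 drops 1)

19/3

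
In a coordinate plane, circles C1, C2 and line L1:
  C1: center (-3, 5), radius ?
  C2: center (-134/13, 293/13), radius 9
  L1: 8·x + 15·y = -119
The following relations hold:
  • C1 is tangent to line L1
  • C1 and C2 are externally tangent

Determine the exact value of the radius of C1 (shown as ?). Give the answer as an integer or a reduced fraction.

10

1. [C1‖L1]  r_C1² − 100 = 0  ⇒  r_C1 = 10 (r>0 drops 1)
2. [ext C1·C2]  r_C1² + 18r_C1 − 280 = 0  ⇒  r_C1 = 10 (r>0 drops 1)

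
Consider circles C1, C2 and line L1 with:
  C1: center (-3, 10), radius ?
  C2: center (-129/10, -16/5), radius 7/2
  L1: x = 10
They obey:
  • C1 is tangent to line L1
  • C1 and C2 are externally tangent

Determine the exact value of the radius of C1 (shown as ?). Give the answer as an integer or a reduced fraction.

13

1. [C1‖L1]  r_C1² − 169 = 0  ⇒  r_C1 = 13 (r>0 drops 1)
2. [ext C1·C2]  r_C1² + 7r_C1 − 260 = 0  ⇒  r_C1 = 13 (r>0 drops 1)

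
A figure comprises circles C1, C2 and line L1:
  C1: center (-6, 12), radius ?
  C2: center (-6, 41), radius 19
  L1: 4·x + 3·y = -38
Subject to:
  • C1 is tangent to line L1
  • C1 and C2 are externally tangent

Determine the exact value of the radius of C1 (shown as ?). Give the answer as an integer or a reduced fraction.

10

1. [C1‖L1]  r_C1² − 100 = 0  ⇒  r_C1 = 10 (r>0 drops 1)
2. [ext C1·C2]  r_C1² + 38r_C1 − 480 = 0  ⇒  r_C1 = 10 (r>0 drops 1)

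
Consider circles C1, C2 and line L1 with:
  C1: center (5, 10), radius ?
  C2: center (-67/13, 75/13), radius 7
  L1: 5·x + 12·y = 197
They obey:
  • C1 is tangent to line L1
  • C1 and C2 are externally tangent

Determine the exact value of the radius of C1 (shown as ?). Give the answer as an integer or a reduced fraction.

1. [C1‖L1]  r_C1² − 16 = 0  ⇒  r_C1 = 4 (r>0 drops 1)
2. [ext C1·C2]  r_C1² + 14r_C1 − 72 = 0  ⇒  r_C1 = 4 (r>0 drops 1)

4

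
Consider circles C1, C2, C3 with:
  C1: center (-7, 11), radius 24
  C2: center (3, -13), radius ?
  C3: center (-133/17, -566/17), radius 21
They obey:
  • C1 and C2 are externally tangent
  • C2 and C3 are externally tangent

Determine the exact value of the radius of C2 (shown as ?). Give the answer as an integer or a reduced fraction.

2

1. [ext C1·C2]  r_C2² + 48r_C2 − 100 = 0  ⇒  r_C2 = 2 (r>0 drops 1)
2. [ext C2·C3]  r_C2² + 42r_C2 − 88 = 0  ⇒  r_C2 = 2 (r>0 drops 1)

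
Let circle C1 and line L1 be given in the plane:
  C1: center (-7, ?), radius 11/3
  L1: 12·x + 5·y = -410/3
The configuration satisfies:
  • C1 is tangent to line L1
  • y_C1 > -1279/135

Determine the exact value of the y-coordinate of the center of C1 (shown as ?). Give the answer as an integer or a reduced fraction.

-1

1. [C1‖L1]  y_C1² + (316/15)y_C1 + 301/15 = 0  ⇒  y_C1 = -301/15 or -1
2. given y_C1 > -1279/135: keep -1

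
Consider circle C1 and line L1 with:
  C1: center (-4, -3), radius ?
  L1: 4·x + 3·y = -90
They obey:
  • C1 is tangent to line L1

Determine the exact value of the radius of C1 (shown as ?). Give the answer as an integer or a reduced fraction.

1. [C1‖L1]  r_C1² − 169 = 0  ⇒  r_C1 = 13 (r>0 drops 1)

13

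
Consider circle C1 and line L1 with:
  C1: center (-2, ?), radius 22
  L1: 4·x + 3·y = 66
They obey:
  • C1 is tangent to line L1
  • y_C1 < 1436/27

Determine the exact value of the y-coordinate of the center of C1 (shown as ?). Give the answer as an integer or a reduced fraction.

-12

1. [C1‖L1]  y_C1² − (148/3)y_C1 − 736 = 0  ⇒  y_C1 = -12 or 184/3
2. given y_C1 < 1436/27: keep -12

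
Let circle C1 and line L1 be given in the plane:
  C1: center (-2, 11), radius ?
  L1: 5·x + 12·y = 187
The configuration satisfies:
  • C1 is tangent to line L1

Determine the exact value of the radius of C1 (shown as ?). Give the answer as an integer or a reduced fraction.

1. [C1‖L1]  r_C1² − 25 = 0  ⇒  r_C1 = 5 (r>0 drops 1)

5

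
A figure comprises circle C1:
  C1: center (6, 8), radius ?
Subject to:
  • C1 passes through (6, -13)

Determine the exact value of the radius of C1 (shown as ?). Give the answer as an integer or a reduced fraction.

21

1. [C1∋P]  r_C1² − 441 = 0  ⇒  r_C1 = 21 (r>0 drops 1)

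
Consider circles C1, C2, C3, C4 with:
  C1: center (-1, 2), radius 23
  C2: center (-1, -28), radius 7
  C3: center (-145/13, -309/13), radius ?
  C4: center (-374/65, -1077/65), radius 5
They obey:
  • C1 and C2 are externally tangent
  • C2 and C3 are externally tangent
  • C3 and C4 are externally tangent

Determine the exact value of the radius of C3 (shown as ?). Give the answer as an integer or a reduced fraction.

1. [ext C2·C3]  r_C3² + 14r_C3 − 72 = 0  ⇒  r_C3 = 4 (r>0 drops 1)
2. [ext C3·C4]  r_C3² + 10r_C3 − 56 = 0  ⇒  r_C3 = 4 (r>0 drops 1)

4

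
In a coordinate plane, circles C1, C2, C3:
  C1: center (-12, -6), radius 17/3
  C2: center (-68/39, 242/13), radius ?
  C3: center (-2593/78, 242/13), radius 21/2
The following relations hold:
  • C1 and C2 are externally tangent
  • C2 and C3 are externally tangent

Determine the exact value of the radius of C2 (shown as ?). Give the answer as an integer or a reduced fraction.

21

1. [ext C1·C2]  r_C2² + (34/3)r_C2 − 679 = 0  ⇒  r_C2 = 21 (r>0 drops 1)
2. [ext C2·C3]  r_C2² + 21r_C2 − 882 = 0  ⇒  r_C2 = 21 (r>0 drops 1)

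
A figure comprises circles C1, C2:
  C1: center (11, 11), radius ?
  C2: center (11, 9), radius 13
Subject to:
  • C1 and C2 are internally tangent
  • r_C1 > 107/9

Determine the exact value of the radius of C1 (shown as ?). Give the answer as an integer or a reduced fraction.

15

1. [int C1,C2]  r_C1² − 26r_C1 + 165 = 0  ⇒  r_C1 = 11 or 15
2. given r_C1 > 107/9: keep 15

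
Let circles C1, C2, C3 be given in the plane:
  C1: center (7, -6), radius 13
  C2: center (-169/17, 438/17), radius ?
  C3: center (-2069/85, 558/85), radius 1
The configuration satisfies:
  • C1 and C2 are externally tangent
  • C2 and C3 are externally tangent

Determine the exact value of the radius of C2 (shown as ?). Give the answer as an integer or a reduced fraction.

1. [ext C1·C2]  r_C2² + 26r_C2 − 1127 = 0  ⇒  r_C2 = 23 (r>0 drops 1)
2. [ext C2·C3]  r_C2² + 2r_C2 − 575 = 0  ⇒  r_C2 = 23 (r>0 drops 1)

23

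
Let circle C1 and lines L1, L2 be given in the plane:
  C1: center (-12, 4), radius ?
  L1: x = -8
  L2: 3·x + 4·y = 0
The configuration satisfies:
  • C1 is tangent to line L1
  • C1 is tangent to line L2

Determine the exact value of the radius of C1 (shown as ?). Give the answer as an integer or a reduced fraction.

1. [C1‖L1]  r_C1² − 16 = 0  ⇒  r_C1 = 4 (r>0 drops 1)
2. [C1‖L2]  r_C1² − 16 = 0  ⇒  r_C1 = 4 (r>0 drops 1)

4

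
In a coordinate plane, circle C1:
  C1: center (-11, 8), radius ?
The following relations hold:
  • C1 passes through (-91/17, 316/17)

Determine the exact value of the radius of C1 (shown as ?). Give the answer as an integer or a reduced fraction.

12

1. [C1∋P]  r_C1² − 144 = 0  ⇒  r_C1 = 12 (r>0 drops 1)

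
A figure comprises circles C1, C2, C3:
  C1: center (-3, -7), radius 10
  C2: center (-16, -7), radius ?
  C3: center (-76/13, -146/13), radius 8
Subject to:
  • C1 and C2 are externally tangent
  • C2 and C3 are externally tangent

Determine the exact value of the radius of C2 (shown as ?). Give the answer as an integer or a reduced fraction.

3

1. [ext C1·C2]  r_C2² + 20r_C2 − 69 = 0  ⇒  r_C2 = 3 (r>0 drops 1)
2. [ext C2·C3]  r_C2² + 16r_C2 − 57 = 0  ⇒  r_C2 = 3 (r>0 drops 1)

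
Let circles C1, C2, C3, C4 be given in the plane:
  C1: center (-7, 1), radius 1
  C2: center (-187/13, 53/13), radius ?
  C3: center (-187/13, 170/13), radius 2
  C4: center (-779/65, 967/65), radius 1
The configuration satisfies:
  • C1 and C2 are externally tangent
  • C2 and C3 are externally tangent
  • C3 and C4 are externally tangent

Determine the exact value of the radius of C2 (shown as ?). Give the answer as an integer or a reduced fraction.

1. [ext C1·C2]  r_C2² + 2r_C2 − 63 = 0  ⇒  r_C2 = 7 (r>0 drops 1)
2. [ext C2·C3]  r_C2² + 4r_C2 − 77 = 0  ⇒  r_C2 = 7 (r>0 drops 1)

7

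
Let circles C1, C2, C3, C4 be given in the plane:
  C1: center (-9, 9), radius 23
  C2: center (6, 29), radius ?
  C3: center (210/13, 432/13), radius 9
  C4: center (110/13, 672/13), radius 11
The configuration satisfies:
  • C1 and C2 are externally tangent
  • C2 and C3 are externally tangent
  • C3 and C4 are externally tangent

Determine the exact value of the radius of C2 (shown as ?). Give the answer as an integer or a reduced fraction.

1. [ext C1·C2]  r_C2² + 46r_C2 − 96 = 0  ⇒  r_C2 = 2 (r>0 drops 1)
2. [ext C2·C3]  r_C2² + 18r_C2 − 40 = 0  ⇒  r_C2 = 2 (r>0 drops 1)

2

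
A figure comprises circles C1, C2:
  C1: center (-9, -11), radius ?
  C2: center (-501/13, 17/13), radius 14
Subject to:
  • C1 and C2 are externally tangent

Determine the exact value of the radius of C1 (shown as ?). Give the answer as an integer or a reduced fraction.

1. [ext C1·C2]  r_C1² + 28r_C1 − 828 = 0  ⇒  r_C1 = 18 (r>0 drops 1)

18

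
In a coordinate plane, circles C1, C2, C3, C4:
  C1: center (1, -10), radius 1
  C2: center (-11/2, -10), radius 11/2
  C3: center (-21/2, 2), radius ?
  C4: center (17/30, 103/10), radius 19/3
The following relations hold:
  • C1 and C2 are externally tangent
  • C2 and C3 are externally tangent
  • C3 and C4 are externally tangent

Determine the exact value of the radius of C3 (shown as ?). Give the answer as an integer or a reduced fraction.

15/2

1. [ext C2·C3]  r_C3² + 11r_C3 − 555/4 = 0  ⇒  r_C3 = 15/2 (r>0 drops 1)
2. [ext C3·C4]  r_C3² + (38/3)r_C3 − 605/4 = 0  ⇒  r_C3 = 15/2 (r>0 drops 1)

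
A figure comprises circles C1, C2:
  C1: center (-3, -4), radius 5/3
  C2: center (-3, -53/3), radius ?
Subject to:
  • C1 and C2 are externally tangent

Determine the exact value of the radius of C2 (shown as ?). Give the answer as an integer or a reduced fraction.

12

1. [ext C1·C2]  r_C2² + (10/3)r_C2 − 184 = 0  ⇒  r_C2 = 12 (r>0 drops 1)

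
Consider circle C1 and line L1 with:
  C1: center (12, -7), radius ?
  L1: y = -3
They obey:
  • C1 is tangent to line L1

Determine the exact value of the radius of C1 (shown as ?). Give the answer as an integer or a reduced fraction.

1. [C1‖L1]  r_C1² − 16 = 0  ⇒  r_C1 = 4 (r>0 drops 1)

4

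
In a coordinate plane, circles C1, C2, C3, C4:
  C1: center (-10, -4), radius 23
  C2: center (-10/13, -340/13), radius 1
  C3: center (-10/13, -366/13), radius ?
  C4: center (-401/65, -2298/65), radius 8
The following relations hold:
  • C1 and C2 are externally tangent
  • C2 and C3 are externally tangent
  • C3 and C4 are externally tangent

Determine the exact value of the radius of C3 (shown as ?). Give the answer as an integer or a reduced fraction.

1

1. [ext C2·C3]  r_C3² + 2r_C3 − 3 = 0  ⇒  r_C3 = 1 (r>0 drops 1)
2. [ext C3·C4]  r_C3² + 16r_C3 − 17 = 0  ⇒  r_C3 = 1 (r>0 drops 1)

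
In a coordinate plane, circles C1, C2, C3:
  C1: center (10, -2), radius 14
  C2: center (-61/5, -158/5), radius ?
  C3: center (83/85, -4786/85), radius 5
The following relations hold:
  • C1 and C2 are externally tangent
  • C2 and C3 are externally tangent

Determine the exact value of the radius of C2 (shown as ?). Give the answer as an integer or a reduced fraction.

23

1. [ext C1·C2]  r_C2² + 28r_C2 − 1173 = 0  ⇒  r_C2 = 23 (r>0 drops 1)
2. [ext C2·C3]  r_C2² + 10r_C2 − 759 = 0  ⇒  r_C2 = 23 (r>0 drops 1)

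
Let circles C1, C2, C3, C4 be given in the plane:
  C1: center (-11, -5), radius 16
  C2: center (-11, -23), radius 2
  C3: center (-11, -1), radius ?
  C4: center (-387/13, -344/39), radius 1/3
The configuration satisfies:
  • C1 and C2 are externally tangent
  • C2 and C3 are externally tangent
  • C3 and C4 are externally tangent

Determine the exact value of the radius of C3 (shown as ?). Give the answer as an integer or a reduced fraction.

20

1. [ext C2·C3]  r_C3² + 4r_C3 − 480 = 0  ⇒  r_C3 = 20 (r>0 drops 1)
2. [ext C3·C4]  r_C3² + (2/3)r_C3 − 1240/3 = 0  ⇒  r_C3 = 20 (r>0 drops 1)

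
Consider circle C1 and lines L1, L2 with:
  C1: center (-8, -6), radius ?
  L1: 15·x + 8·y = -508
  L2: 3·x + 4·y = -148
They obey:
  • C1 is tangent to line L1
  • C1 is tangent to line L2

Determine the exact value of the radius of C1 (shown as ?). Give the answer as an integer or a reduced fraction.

20

1. [C1‖L1]  r_C1² − 400 = 0  ⇒  r_C1 = 20 (r>0 drops 1)
2. [C1‖L2]  r_C1² − 400 = 0  ⇒  r_C1 = 20 (r>0 drops 1)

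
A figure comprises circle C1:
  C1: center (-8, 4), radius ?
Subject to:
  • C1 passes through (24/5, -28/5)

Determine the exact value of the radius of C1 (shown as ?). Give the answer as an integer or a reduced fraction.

1. [C1∋P]  r_C1² − 256 = 0  ⇒  r_C1 = 16 (r>0 drops 1)

16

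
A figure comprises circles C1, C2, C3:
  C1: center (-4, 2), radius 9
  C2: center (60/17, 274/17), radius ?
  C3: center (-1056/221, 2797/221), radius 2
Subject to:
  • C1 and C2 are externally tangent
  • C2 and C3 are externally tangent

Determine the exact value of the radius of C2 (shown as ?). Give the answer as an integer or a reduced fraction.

1. [ext C1·C2]  r_C2² + 18r_C2 − 175 = 0  ⇒  r_C2 = 7 (r>0 drops 1)
2. [ext C2·C3]  r_C2² + 4r_C2 − 77 = 0  ⇒  r_C2 = 7 (r>0 drops 1)

7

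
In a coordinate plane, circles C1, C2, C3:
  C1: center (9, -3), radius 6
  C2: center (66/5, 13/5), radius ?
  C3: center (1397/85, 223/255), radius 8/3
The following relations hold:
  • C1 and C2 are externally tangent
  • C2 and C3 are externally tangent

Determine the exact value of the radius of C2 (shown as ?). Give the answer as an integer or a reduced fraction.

1. [ext C1·C2]  r_C2² + 12r_C2 − 13 = 0  ⇒  r_C2 = 1 (r>0 drops 1)
2. [ext C2·C3]  r_C2² + (16/3)r_C2 − 19/3 = 0  ⇒  r_C2 = 1 (r>0 drops 1)

1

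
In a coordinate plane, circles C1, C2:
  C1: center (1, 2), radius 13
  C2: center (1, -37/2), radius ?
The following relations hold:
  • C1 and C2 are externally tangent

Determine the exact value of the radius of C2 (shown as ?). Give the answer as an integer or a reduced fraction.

15/2

1. [ext C1·C2]  r_C2² + 26r_C2 − 1005/4 = 0  ⇒  r_C2 = 15/2 (r>0 drops 1)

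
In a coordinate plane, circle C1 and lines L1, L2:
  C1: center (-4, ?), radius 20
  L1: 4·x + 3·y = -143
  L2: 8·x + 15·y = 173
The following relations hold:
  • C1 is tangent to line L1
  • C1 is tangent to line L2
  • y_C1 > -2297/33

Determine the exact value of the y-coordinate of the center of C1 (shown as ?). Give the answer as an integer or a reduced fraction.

1. [C1‖L1]  y_C1² + (254/3)y_C1 + 681 = 0  ⇒  y_C1 = -227/3 or -9
2. [C1‖L2]  y_C1² − (82/3)y_C1 − 327 = 0  ⇒  y_C1 = -9 or 109/3

-9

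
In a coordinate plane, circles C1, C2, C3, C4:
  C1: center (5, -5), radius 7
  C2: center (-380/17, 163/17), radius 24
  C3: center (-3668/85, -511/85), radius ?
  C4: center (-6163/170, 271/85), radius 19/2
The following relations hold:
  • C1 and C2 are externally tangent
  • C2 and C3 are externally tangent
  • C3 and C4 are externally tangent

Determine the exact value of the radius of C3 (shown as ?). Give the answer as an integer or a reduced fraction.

2

1. [ext C2·C3]  r_C3² + 48r_C3 − 100 = 0  ⇒  r_C3 = 2 (r>0 drops 1)
2. [ext C3·C4]  r_C3² + 19r_C3 − 42 = 0  ⇒  r_C3 = 2 (r>0 drops 1)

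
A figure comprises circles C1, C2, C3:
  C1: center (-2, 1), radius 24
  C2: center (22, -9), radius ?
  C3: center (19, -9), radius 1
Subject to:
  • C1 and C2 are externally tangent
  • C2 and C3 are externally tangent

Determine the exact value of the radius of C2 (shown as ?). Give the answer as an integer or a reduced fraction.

1. [ext C1·C2]  r_C2² + 48r_C2 − 100 = 0  ⇒  r_C2 = 2 (r>0 drops 1)
2. [ext C2·C3]  r_C2² + 2r_C2 − 8 = 0  ⇒  r_C2 = 2 (r>0 drops 1)

2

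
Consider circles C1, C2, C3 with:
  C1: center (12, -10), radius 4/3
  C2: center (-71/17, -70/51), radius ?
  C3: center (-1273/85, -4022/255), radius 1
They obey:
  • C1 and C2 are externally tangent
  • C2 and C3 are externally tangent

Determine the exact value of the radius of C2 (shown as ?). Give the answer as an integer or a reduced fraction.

17

1. [ext C1·C2]  r_C2² + (8/3)r_C2 − 1003/3 = 0  ⇒  r_C2 = 17 (r>0 drops 1)
2. [ext C2·C3]  r_C2² + 2r_C2 − 323 = 0  ⇒  r_C2 = 17 (r>0 drops 1)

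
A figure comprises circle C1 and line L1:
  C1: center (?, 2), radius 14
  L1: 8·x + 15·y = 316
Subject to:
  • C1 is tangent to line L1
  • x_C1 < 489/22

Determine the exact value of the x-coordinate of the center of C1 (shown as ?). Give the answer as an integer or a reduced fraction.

1. [C1‖L1]  x_C1² − (143/2)x_C1 + 393 = 0  ⇒  x_C1 = 6 or 131/2
2. given x_C1 < 489/22: keep 6

6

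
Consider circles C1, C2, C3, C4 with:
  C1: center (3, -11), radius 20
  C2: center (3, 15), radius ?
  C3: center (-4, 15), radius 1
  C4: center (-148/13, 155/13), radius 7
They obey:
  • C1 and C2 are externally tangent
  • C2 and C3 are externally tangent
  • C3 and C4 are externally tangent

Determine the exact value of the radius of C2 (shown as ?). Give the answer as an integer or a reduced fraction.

6

1. [ext C1·C2]  r_C2² + 40r_C2 − 276 = 0  ⇒  r_C2 = 6 (r>0 drops 1)
2. [ext C2·C3]  r_C2² + 2r_C2 − 48 = 0  ⇒  r_C2 = 6 (r>0 drops 1)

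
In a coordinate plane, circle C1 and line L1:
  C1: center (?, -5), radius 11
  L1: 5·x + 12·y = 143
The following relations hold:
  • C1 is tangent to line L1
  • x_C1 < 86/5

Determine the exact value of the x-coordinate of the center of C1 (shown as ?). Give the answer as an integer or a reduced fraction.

12

1. [C1‖L1]  x_C1² − (406/5)x_C1 + 4152/5 = 0  ⇒  x_C1 = 12 or 346/5
2. given x_C1 < 86/5: keep 12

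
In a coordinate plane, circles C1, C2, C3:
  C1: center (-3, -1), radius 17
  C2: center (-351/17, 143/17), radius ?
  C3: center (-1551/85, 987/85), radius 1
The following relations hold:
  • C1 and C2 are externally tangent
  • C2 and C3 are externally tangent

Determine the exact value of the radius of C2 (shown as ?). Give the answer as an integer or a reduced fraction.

1. [ext C1·C2]  r_C2² + 34r_C2 − 111 = 0  ⇒  r_C2 = 3 (r>0 drops 1)
2. [ext C2·C3]  r_C2² + 2r_C2 − 15 = 0  ⇒  r_C2 = 3 (r>0 drops 1)

3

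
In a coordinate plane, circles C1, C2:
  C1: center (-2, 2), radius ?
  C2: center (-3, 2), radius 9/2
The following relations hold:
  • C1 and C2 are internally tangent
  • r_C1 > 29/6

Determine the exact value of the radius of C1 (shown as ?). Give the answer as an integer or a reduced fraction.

1. [int C1,C2]  r_C1² − 9r_C1 + 77/4 = 0  ⇒  r_C1 = 7/2 or 11/2
2. given r_C1 > 29/6: keep 11/2

11/2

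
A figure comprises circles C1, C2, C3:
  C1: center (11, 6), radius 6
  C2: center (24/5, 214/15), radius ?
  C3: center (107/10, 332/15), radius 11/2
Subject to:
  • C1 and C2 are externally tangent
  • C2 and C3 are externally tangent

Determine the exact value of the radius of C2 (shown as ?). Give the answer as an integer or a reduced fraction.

13/3

1. [ext C1·C2]  r_C2² + 12r_C2 − 637/9 = 0  ⇒  r_C2 = 13/3 (r>0 drops 1)
2. [ext C2·C3]  r_C2² + 11r_C2 − 598/9 = 0  ⇒  r_C2 = 13/3 (r>0 drops 1)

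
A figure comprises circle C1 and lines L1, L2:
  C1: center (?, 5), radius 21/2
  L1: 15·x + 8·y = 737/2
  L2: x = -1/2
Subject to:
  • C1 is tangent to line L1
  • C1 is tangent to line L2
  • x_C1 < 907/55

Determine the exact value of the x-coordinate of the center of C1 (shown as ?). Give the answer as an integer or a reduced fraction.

1. [C1‖L1]  x_C1² − (219/5)x_C1 + 338 = 0  ⇒  x_C1 = 10 or 169/5
2. [C1‖L2]  x_C1² + 1x_C1 − 110 = 0  ⇒  x_C1 = -11 or 10

10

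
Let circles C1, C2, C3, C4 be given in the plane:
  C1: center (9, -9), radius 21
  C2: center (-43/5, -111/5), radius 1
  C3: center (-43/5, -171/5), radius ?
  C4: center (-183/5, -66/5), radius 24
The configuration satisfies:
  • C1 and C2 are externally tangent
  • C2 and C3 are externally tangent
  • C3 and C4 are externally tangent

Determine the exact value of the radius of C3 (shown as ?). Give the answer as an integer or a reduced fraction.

1. [ext C2·C3]  r_C3² + 2r_C3 − 143 = 0  ⇒  r_C3 = 11 (r>0 drops 1)
2. [ext C3·C4]  r_C3² + 48r_C3 − 649 = 0  ⇒  r_C3 = 11 (r>0 drops 1)

11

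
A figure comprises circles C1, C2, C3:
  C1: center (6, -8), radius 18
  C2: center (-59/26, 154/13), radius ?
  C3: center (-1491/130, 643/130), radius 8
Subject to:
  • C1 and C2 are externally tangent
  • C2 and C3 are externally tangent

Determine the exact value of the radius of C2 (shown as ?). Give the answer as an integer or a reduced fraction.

7/2

1. [ext C1·C2]  r_C2² + 36r_C2 − 553/4 = 0  ⇒  r_C2 = 7/2 (r>0 drops 1)
2. [ext C2·C3]  r_C2² + 16r_C2 − 273/4 = 0  ⇒  r_C2 = 7/2 (r>0 drops 1)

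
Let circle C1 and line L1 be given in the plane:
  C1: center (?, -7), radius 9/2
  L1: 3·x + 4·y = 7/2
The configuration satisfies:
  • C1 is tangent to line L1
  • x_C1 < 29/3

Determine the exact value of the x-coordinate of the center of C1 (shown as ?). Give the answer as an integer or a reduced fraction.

1. [C1‖L1]  x_C1² − 21x_C1 + 54 = 0  ⇒  x_C1 = 3 or 18
2. given x_C1 < 29/3: keep 3

3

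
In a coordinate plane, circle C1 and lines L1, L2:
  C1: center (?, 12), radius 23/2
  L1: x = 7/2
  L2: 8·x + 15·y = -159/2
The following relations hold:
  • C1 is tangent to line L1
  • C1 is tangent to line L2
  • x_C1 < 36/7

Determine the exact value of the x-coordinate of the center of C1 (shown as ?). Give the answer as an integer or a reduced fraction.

-8

1. [C1‖L1]  x_C1² − 7x_C1 − 120 = 0  ⇒  x_C1 = -8 or 15
2. [C1‖L2]  x_C1² + (519/8)x_C1 + 455 = 0  ⇒  x_C1 = -455/8 or -8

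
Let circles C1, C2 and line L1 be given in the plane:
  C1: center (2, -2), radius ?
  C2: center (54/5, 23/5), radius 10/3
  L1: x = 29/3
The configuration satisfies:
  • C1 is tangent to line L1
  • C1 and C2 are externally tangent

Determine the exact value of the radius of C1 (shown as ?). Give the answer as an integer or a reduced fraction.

1. [C1‖L1]  r_C1² − 529/9 = 0  ⇒  r_C1 = 23/3 (r>0 drops 1)
2. [ext C1·C2]  r_C1² + (20/3)r_C1 − 989/9 = 0  ⇒  r_C1 = 23/3 (r>0 drops 1)

23/3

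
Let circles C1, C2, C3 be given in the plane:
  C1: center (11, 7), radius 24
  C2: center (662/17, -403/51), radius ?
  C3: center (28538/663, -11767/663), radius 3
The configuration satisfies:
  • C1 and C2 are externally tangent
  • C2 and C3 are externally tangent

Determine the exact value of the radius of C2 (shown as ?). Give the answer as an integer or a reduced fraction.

1. [ext C1·C2]  r_C2² + 48r_C2 − 3841/9 = 0  ⇒  r_C2 = 23/3 (r>0 drops 1)
2. [ext C2·C3]  r_C2² + 6r_C2 − 943/9 = 0  ⇒  r_C2 = 23/3 (r>0 drops 1)

23/3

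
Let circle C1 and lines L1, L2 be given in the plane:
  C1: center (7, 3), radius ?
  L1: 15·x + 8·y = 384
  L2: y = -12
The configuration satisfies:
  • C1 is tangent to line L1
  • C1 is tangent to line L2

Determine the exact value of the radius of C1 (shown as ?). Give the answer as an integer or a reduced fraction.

1. [C1‖L1]  r_C1² − 225 = 0  ⇒  r_C1 = 15 (r>0 drops 1)
2. [C1‖L2]  r_C1² − 225 = 0  ⇒  r_C1 = 15 (r>0 drops 1)

15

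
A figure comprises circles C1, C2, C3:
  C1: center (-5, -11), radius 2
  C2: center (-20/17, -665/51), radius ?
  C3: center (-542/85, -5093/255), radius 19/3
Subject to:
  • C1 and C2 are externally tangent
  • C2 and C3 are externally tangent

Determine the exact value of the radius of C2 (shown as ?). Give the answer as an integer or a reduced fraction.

1. [ext C1·C2]  r_C2² + 4r_C2 − 133/9 = 0  ⇒  r_C2 = 7/3 (r>0 drops 1)
2. [ext C2·C3]  r_C2² + (38/3)r_C2 − 35 = 0  ⇒  r_C2 = 7/3 (r>0 drops 1)

7/3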